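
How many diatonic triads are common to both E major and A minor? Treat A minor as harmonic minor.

1

Diatonic triads of E major: E (I), F#m (ii), G#m (iii), A (IV), B (V), C#m (vi), D#dim (vii°).
Diatonic triads of A minor (harmonic minor): Am (i), Bdim (ii°), Caug (III+), Dm (iv), E (V), F (VI), G#dim (vii°).
Matching root and quality in both lists: E.
That gives 1 common triad.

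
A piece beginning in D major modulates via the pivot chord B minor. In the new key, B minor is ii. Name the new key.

A major

The numeral ii denotes a minor triad on scale degree 2. With B on degree 2, the tonic of the new key is A.
Degree 2 carries a minor triad in major keys, so the destination is A major.
Check: the diatonic triads of A major are A (I), Bm (ii), C#m (iii), D (IV), E (V), F#m (vi), G#dim (vii°) — B minor is indeed ii.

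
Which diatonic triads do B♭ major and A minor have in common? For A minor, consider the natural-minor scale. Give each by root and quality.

Dm, F

Triads in B♭ major: B♭ (I), Cm (ii), Dm (iii), E♭ (IV), F (V), Gm (vi), Adim (vii°).
Triads in A minor (natural minor): Am (i), Bdim (ii°), C (III), Dm (iv), Em (v), F (VI), G (VII).
Shared triads with their functions: Dm (iii in B♭ major, iv in A minor); F (V in B♭ major, VI in A minor).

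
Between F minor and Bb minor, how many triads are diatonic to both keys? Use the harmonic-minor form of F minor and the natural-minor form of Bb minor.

3

Diatonic triads of F minor (harmonic minor): Fm (i), Gdim (ii°), Abaug (III+), Bbm (iv), C (V), Db (VI), Edim (vii°).
Diatonic triads of Bb minor (natural minor): Bbm (i), Cdim (ii°), Db (III), Ebm (iv), Fm (v), Gb (VI), Ab (VII).
Matching root and quality in both lists: Fm, Bbm, Db.
That gives 3 common triads.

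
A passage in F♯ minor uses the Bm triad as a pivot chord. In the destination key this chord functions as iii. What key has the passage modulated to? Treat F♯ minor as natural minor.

G major

The numeral iii denotes a minor triad on scale degree 3. With B on degree 3, the tonic of the new key is G.
Degree 3 carries a minor triad in major keys, so the destination is G major.
Check: the diatonic triads of G major are G (I), Am (ii), Bm (iii), C (IV), D (V), Em (vi), F♯dim (vii°) — Bm is indeed iii.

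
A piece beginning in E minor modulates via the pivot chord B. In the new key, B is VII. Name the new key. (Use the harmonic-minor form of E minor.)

The numeral VII denotes a major triad on scale degree 7. With B on degree 7, the tonic of the new key is C#.
Degree 7 carries a major triad in natural-minor keys, so the destination is C# minor.
Check: the diatonic triads of C# minor (natural minor) are C#m (i), D#dim (ii°), E (III), F#m (iv), G#m (v), A (VI), B (VII) — B is indeed VII.

C# minor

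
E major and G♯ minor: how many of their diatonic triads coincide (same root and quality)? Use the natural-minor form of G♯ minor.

Diatonic triads of E major: E (I), F♯m (ii), G♯m (iii), A (IV), B (V), C♯m (vi), D♯dim (vii°).
Diatonic triads of G♯ minor (natural minor): G♯m (i), A♯dim (ii°), B (III), C♯m (iv), D♯m (v), E (VI), F♯ (VII).
Matching root and quality in both lists: E, G♯m, B, C♯m.
That gives 4 common triads.

4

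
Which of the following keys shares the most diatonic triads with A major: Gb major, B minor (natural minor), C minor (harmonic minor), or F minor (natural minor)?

Triads of A major: A (I), Bm (ii), C#m (iii), D (IV), E (V), F#m (vi), G#dim (vii°).
Gb major shares 0: none.
B minor (natural minor) shares 4: A, Bm, D, F#m.
C minor (harmonic minor) shares 0: none.
F minor (natural minor) shares 0: none.
The most common triads (4) are shared with B minor.

B minor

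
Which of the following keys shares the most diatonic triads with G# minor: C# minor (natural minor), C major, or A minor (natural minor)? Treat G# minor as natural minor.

C# minor

Triads of G# minor (natural minor): G#m (i), A#dim (ii°), B (III), C#m (iv), D#m (v), E (VI), F# (VII).
C# minor (natural minor) shares 4: G#m, B, C#m, E.
C major shares 0: none.
A minor (natural minor) shares 0: none.
The most common triads (4) are shared with C# minor.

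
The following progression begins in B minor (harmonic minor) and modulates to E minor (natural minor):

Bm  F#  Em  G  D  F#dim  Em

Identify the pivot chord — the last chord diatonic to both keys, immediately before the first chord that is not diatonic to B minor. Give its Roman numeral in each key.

Chords diatonic to B minor: Bm, C#dim, Daug, Em, F#, G, A#dim.
Reading the progression, the first chord not in that set is D, so the modulation leaves B minor there.
The chord immediately before D is G, which is diatonic to both keys: VI in B minor and III in E minor.

G — VI in B minor, III in E minor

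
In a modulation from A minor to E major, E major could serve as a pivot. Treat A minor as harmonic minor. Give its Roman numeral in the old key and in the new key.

V in A minor; I in E major

The scale of A minor (harmonic minor) is A B C D E F G#; E is degree 5, and the triad built there (E-G#-B) is major, so it is V.
The scale of E major is E F# G# A B C# D#; E is degree 1, and the triad built there (E-G#-B) is major, so it is I.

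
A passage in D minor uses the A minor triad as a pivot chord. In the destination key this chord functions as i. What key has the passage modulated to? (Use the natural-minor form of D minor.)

The numeral i denotes a minor triad on scale degree 1. With A on degree 1, the tonic of the new key is A.
Degree 1 carries a minor triad in minor keys, so the destination is A minor.
Check: the diatonic triads of A minor (natural minor) are Am (i), Bdim (ii°), C (III), Dm (iv), Em (v), F (VI), G (VII) — A minor is indeed i.

A minor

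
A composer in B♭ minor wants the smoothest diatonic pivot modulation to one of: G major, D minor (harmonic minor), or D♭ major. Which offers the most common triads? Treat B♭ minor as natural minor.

D♭ major

Triads of B♭ minor (natural minor): B♭m (i), Cdim (ii°), D♭ (III), E♭m (iv), Fm (v), G♭ (VI), A♭ (VII).
G major shares 0: none.
D minor (harmonic minor) shares 0: none.
D♭ major shares 7: B♭m, Cdim, D♭, E♭m, Fm, G♭, A♭.
The most common triads (7) are shared with D♭ major.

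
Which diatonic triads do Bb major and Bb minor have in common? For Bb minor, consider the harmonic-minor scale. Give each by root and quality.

F, Adim

Triads in Bb major: Bb (I), Cm (ii), Dm (iii), Eb (IV), F (V), Gm (vi), Adim (vii°).
Triads in Bb minor (harmonic minor): Bbm (i), Cdim (ii°), Dbaug (III+), Ebm (iv), F (V), Gb (VI), Adim (vii°).
Shared triads with their functions: F (V in Bb major, V in Bb minor); Adim (vii° in Bb major, vii° in Bb minor).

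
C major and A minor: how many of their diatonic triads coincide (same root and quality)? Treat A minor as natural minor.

Diatonic triads of C major: C (I), Dm (ii), Em (iii), F (IV), G (V), Am (vi), Bdim (vii°).
Diatonic triads of A minor (natural minor): Am (i), Bdim (ii°), C (III), Dm (iv), Em (v), F (VI), G (VII).
Matching root and quality in both lists: C, Dm, Em, F, G, Am, Bdim.
That gives 7 common triads.

7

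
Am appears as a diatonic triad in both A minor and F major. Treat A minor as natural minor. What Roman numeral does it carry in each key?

i in A minor; iii in F major

The scale of A minor (natural minor) is A B C D E F G; A is degree 1, and the triad built there (A-C-E) is minor, so it is i.
The scale of F major is F G A Bb C D E; A is degree 3, and the triad built there (A-C-E) is minor, so it is iii.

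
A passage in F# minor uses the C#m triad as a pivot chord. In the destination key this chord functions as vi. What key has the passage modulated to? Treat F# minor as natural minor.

The numeral vi denotes a minor triad on scale degree 6. With C# on degree 6, the tonic of the new key is E.
Degree 6 carries a minor triad in major keys, so the destination is E major.
Check: the diatonic triads of E major are E (I), F#m (ii), G#m (iii), A (IV), B (V), C#m (vi), D#dim (vii°) — C#m is indeed vi.

E major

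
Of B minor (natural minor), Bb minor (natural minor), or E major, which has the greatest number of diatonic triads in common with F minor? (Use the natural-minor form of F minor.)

Triads of F minor (natural minor): F minor (i), G diminished (ii°), Ab major (III), Bb minor (iv), C minor (v), Db major (VI), Eb major (VII).
B minor (natural minor) shares 0: none.
Bb minor (natural minor) shares 4: Fm, Ab, Bbm, Db.
E major shares 0: none.
The most common triads (4) are shared with Bb minor.

Bb minor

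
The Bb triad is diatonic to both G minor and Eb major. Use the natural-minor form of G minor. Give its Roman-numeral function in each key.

III in G minor; V in Eb major

The scale of G minor (natural minor) is G A Bb C D Eb F; Bb is degree 3, and the triad built there (Bb-D-F) is major, so it is III.
The scale of Eb major is Eb F G Ab Bb C D; Bb is degree 5, and the triad built there (Bb-D-F) is major, so it is V.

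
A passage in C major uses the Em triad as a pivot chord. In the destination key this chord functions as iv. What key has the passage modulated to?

B minor

The numeral iv denotes a minor triad on scale degree 4. With E on degree 4, the tonic of the new key is B.
Degree 4 carries a minor triad in minor keys, so the destination is B minor.
Check: the diatonic triads of B minor (natural minor) are Bm (i), C#dim (ii°), D (III), Em (iv), F#m (v), G (VI), A (VII) — Em is indeed iv.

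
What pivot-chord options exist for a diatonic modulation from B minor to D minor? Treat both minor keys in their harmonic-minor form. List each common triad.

Triads in B minor (harmonic minor): Bm (i), C#dim (ii°), Daug (III+), Em (iv), F# (V), G (VI), A#dim (vii°).
Triads in D minor (harmonic minor): Dm (i), Edim (ii°), Faug (III+), Gm (iv), A (V), Bb (VI), C#dim (vii°).
Shared triads with their functions: C#dim (ii° in B minor, vii° in D minor).

C#dim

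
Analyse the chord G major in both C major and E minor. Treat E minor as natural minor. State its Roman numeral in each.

The scale of C major is C D E F G A B; G is degree 5, and the triad built there (G-B-D) is major, so it is V.
The scale of E minor (natural minor) is E F♯ G A B C D; G is degree 3, and the triad built there (G-B-D) is major, so it is III.

V in C major; III in E minor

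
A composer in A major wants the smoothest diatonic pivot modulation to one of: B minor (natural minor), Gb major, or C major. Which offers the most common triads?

B minor

Triads of A major: A major (I), B minor (ii), C# minor (iii), D major (IV), E major (V), F# minor (vi), G# diminished (vii°).
B minor (natural minor) shares 4: A, Bm, D, F#m.
Gb major shares 0: none.
C major shares 0: none.
The most common triads (4) are shared with B minor.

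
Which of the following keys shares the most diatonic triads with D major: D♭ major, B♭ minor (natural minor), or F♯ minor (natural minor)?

Triads of D major: D (I), Em (ii), F♯m (iii), G (IV), A (V), Bm (vi), C♯dim (vii°).
D♭ major shares 0: none.
B♭ minor (natural minor) shares 0: none.
F♯ minor (natural minor) shares 4: D, F♯m, A, Bm.
The most common triads (4) are shared with F♯ minor.

F♯ minor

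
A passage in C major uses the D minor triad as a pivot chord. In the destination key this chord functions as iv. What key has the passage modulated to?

The numeral iv denotes a minor triad on scale degree 4. With D on degree 4, the tonic of the new key is A.
Degree 4 carries a minor triad in minor keys, so the destination is A minor.
Check: the diatonic triads of A minor (natural minor) are Am (i), Bdim (ii°), C (III), Dm (iv), Em (v), F (VI), G (VII) — D minor is indeed iv.

A minor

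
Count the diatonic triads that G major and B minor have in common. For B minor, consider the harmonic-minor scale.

3

Diatonic triads of G major: G (I), Am (ii), Bm (iii), C (IV), D (V), Em (vi), F#dim (vii°).
Diatonic triads of B minor (harmonic minor): Bm (i), C#dim (ii°), Daug (III+), Em (iv), F# (V), G (VI), A#dim (vii°).
Matching root and quality in both lists: G, Bm, Em.
That gives 3 common triads.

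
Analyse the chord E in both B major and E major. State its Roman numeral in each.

IV in B major; I in E major

The scale of B major is B C# D# E F# G# A#; E is degree 4, and the triad built there (E-G#-B) is major, so it is IV.
The scale of E major is E F# G# A B C# D#; E is degree 1, and the triad built there (E-G#-B) is major, so it is I.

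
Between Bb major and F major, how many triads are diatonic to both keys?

Diatonic triads of Bb major: Bb (I), Cm (ii), Dm (iii), Eb (IV), F (V), Gm (vi), Adim (vii°).
Diatonic triads of F major: F (I), Gm (ii), Am (iii), Bb (IV), C (V), Dm (vi), Edim (vii°).
Matching root and quality in both lists: Bb, Dm, F, Gm.
That gives 4 common triads.

4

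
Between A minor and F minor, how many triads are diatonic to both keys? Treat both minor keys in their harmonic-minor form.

0

Diatonic triads of A minor (harmonic minor): A minor (i), B diminished (ii°), C augmented (III+), D minor (iv), E major (V), F major (VI), G# diminished (vii°).
Diatonic triads of F minor (harmonic minor): F minor (i), G diminished (ii°), Ab augmented (III+), Bb minor (iv), C major (V), Db major (VI), E diminished (vii°).
No triad has the same root and quality in both keys.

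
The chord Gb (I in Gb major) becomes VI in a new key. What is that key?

The numeral VI denotes a major triad on scale degree 6. With Gb on degree 6, the tonic of the new key is Bb.
Degree 6 carries a major triad in minor keys, so the destination is Bb minor.
Check: the diatonic triads of Bb minor (natural minor) are Bbm (i), Cdim (ii°), Db (III), Ebm (iv), Fm (v), Gb (VI), Ab (VII) — Gb is indeed VI.

Bb minor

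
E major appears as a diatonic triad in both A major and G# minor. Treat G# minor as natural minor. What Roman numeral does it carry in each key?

V in A major; VI in G# minor

The scale of A major is A B C# D E F# G#; E is degree 5, and the triad built there (E-G#-B) is major, so it is V.
The scale of G# minor (natural minor) is G# A# B C# D# E F#; E is degree 6, and the triad built there (E-G#-B) is major, so it is VI.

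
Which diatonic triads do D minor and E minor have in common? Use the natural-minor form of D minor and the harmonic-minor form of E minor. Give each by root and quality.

Triads in D minor (natural minor): D minor (i), E diminished (ii°), F major (III), G minor (iv), A minor (v), Bb major (VI), C major (VII).
Triads in E minor (harmonic minor): E minor (i), F# diminished (ii°), G augmented (III+), A minor (iv), B major (V), C major (VI), D# diminished (vii°).
Shared triads with their functions: A minor (v in D minor, iv in E minor); C major (VII in D minor, VI in E minor).

Am, C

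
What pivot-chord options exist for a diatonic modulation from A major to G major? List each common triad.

Triads in A major: A major (I), B minor (ii), C# minor (iii), D major (IV), E major (V), F# minor (vi), G# diminished (vii°).
Triads in G major: G major (I), A minor (ii), B minor (iii), C major (IV), D major (V), E minor (vi), F# diminished (vii°).
Shared triads with their functions: B minor (ii in A major, iii in G major); D major (IV in A major, V in G major).

Bm, D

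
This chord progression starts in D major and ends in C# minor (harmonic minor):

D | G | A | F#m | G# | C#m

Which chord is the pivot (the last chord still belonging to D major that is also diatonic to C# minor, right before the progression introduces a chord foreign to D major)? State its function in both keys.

Chords diatonic to D major: D, Em, F#m, G, A, Bm, C#dim.
Reading the progression, the first chord not in that set is G#, so the modulation leaves D major there.
The chord immediately before G# is F#m, which is diatonic to both keys: iii in D major and iv in C# minor.

F#m — iii in D major, iv in C# minor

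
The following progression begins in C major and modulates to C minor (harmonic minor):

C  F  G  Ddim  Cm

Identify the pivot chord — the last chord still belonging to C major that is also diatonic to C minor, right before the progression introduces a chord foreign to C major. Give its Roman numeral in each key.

Chords diatonic to C major: C, Dm, Em, F, G, Am, Bdim.
Reading the progression, the first chord not in that set is Ddim, so the modulation leaves C major there.
The chord immediately before Ddim is G, which is diatonic to both keys: V in C major and V in C minor.

G — V in C major, V in C minor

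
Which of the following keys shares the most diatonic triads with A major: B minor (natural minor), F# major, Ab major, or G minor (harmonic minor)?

Triads of A major: A (I), Bm (ii), C#m (iii), D (IV), E (V), F#m (vi), G#dim (vii°).
B minor (natural minor) shares 4: A, Bm, D, F#m.
F# major shares 0: none.
Ab major shares 0: none.
G minor (harmonic minor) shares 1: D.
The most common triads (4) are shared with B minor.

B minor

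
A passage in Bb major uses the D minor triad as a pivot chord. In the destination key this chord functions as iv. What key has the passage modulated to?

A minor

The numeral iv denotes a minor triad on scale degree 4. With D on degree 4, the tonic of the new key is A.
Degree 4 carries a minor triad in minor keys, so the destination is A minor.
Check: the diatonic triads of A minor (natural minor) are Am (i), Bdim (ii°), C (III), Dm (iv), Em (v), F (VI), G (VII) — D minor is indeed iv.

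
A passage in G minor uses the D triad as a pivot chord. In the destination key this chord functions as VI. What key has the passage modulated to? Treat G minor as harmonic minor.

The numeral VI denotes a major triad on scale degree 6. With D on degree 6, the tonic of the new key is F#.
Degree 6 carries a major triad in minor keys, so the destination is F# minor.
Check: the diatonic triads of F# minor (natural minor) are F#m (i), G#dim (ii°), A (III), Bm (iv), C#m (v), D (VI), E (VII) — D is indeed VI.

F# minor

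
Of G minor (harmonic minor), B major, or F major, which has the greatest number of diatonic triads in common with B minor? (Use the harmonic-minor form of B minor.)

Triads of B minor (harmonic minor): Bm (i), C♯dim (ii°), Daug (III+), Em (iv), F♯ (V), G (VI), A♯dim (vii°).
G minor (harmonic minor) shares 0: none.
B major shares 2: F♯, A♯dim.
F major shares 0: none.
The most common triads (2) are shared with B major.

B major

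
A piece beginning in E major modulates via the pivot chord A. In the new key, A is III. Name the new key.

F# minor

The numeral III denotes a major triad on scale degree 3. With A on degree 3, the tonic of the new key is F#.
Degree 3 carries a major triad in natural-minor keys, so the destination is F# minor.
Check: the diatonic triads of F# minor (natural minor) are F#m (i), G#dim (ii°), A (III), Bm (iv), C#m (v), D (VI), E (VII) — A is indeed III.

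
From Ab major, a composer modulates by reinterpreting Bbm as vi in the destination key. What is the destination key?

The numeral vi denotes a minor triad on scale degree 6. With Bb on degree 6, the tonic of the new key is Db.
Degree 6 carries a minor triad in major keys, so the destination is Db major.
Check: the diatonic triads of Db major are Db (I), Ebm (ii), Fm (iii), Gb (IV), Ab (V), Bbm (vi), Cdim (vii°) — Bbm is indeed vi.

Db major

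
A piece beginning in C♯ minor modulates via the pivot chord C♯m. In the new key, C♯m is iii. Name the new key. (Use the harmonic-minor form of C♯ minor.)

The numeral iii denotes a minor triad on scale degree 3. With C♯ on degree 3, the tonic of the new key is A.
Degree 3 carries a minor triad in major keys, so the destination is A major.
Check: the diatonic triads of A major are A (I), Bm (ii), C♯m (iii), D (IV), E (V), F♯m (vi), G♯dim (vii°) — C♯m is indeed iii.

A major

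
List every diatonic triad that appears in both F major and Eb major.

Triads in F major: F (I), Gm (ii), Am (iii), Bb (IV), C (V), Dm (vi), Edim (vii°).
Triads in Eb major: Eb (I), Fm (ii), Gm (iii), Ab (IV), Bb (V), Cm (vi), Ddim (vii°).
Shared triads with their functions: Gm (ii in F major, iii in Eb major); Bb (IV in F major, V in Eb major).

Gm, Bb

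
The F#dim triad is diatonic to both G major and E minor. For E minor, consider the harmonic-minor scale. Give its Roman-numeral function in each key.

The scale of G major is G A B C D E F#; F# is degree 7, and the triad built there (F#-A-C) is diminished, so it is vii°.
The scale of E minor (harmonic minor) is E F# G A B C D#; F# is degree 2, and the triad built there (F#-A-C) is diminished, so it is ii°.

vii° in G major; ii° in E minor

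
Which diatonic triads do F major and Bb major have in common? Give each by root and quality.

Triads in F major: F major (I), G minor (ii), A minor (iii), Bb major (IV), C major (V), D minor (vi), E diminished (vii°).
Triads in Bb major: Bb major (I), C minor (ii), D minor (iii), Eb major (IV), F major (V), G minor (vi), A diminished (vii°).
Shared triads with their functions: F major (I in F major, V in Bb major); G minor (ii in F major, vi in Bb major); Bb major (IV in F major, I in Bb major); D minor (vi in F major, iii in Bb major).

F, Gm, Bb, Dm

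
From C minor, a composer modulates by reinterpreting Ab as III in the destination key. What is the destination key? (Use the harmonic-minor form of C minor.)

F minor

The numeral III denotes a major triad on scale degree 3. With Ab on degree 3, the tonic of the new key is F.
Degree 3 carries a major triad in natural-minor keys, so the destination is F minor.
Check: the diatonic triads of F minor (natural minor) are Fm (i), Gdim (ii°), Ab (III), Bbm (iv), Cm (v), Db (VI), Eb (VII) — Ab is indeed III.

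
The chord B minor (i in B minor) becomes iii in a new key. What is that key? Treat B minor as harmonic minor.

G major

The numeral iii denotes a minor triad on scale degree 3. With B on degree 3, the tonic of the new key is G.
Degree 3 carries a minor triad in major keys, so the destination is G major.
Check: the diatonic triads of G major are G (I), Am (ii), Bm (iii), C (IV), D (V), Em (vi), F#dim (vii°) — B minor is indeed iii.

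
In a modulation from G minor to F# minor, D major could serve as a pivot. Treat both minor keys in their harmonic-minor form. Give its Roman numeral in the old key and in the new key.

The scale of G minor (harmonic minor) is G A Bb C D Eb F#; D is degree 5, and the triad built there (D-F#-A) is major, so it is V.
The scale of F# minor (harmonic minor) is F# G# A B C# D E#; D is degree 6, and the triad built there (D-F#-A) is major, so it is VI.

V in G minor; VI in F# minor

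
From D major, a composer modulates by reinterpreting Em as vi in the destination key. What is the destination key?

The numeral vi denotes a minor triad on scale degree 6. With E on degree 6, the tonic of the new key is G.
Degree 6 carries a minor triad in major keys, so the destination is G major.
Check: the diatonic triads of G major are G (I), Am (ii), Bm (iii), C (IV), D (V), Em (vi), F#dim (vii°) — Em is indeed vi.

G major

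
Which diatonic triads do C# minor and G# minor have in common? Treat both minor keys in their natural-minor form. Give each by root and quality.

C#m, E, G#m, B

Triads in C# minor (natural minor): C# minor (i), D# diminished (ii°), E major (III), F# minor (iv), G# minor (v), A major (VI), B major (VII).
Triads in G# minor (natural minor): G# minor (i), A# diminished (ii°), B major (III), C# minor (iv), D# minor (v), E major (VI), F# major (VII).
Shared triads with their functions: C# minor (i in C# minor, iv in G# minor); E major (III in C# minor, VI in G# minor); G# minor (v in C# minor, i in G# minor); B major (VII in C# minor, III in G# minor).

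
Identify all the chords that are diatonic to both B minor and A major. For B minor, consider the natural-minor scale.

Triads in B minor (natural minor): Bm (i), C#dim (ii°), D (III), Em (iv), F#m (v), G (VI), A (VII).
Triads in A major: A (I), Bm (ii), C#m (iii), D (IV), E (V), F#m (vi), G#dim (vii°).
Shared triads with their functions: Bm (i in B minor, ii in A major); D (III in B minor, IV in A major); F#m (v in B minor, vi in A major); A (VII in B minor, I in A major).

Bm, D, F#m, A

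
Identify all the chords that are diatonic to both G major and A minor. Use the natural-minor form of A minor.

G, Am, C, Em

Triads in G major: G (I), Am (ii), Bm (iii), C (IV), D (V), Em (vi), F#dim (vii°).
Triads in A minor (natural minor): Am (i), Bdim (ii°), C (III), Dm (iv), Em (v), F (VI), G (VII).
Shared triads with their functions: G (I in G major, VII in A minor); Am (ii in G major, i in A minor); C (IV in G major, III in A minor); Em (vi in G major, v in A minor).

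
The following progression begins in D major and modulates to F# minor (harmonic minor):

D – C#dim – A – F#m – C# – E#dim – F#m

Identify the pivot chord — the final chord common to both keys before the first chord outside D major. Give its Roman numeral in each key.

F#m — iii in D major, i in F# minor

Chords diatonic to D major: D, Em, F#m, G, A, Bm, C#dim.
Reading the progression, the first chord not in that set is C#, so the modulation leaves D major there.
The chord immediately before C# is F#m, which is diatonic to both keys: iii in D major and i in F# minor.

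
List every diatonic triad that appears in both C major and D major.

Triads in C major: C (I), Dm (ii), Em (iii), F (IV), G (V), Am (vi), Bdim (vii°).
Triads in D major: D (I), Em (ii), F♯m (iii), G (IV), A (V), Bm (vi), C♯dim (vii°).
Shared triads with their functions: Em (iii in C major, ii in D major); G (V in C major, IV in D major).

Em, G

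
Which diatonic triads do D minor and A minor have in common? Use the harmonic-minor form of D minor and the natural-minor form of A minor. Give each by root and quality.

Dm

Triads in D minor (harmonic minor): D minor (i), E diminished (ii°), F augmented (III+), G minor (iv), A major (V), Bb major (VI), C# diminished (vii°).
Triads in A minor (natural minor): A minor (i), B diminished (ii°), C major (III), D minor (iv), E minor (v), F major (VI), G major (VII).
Shared triads with their functions: D minor (i in D minor, iv in A minor).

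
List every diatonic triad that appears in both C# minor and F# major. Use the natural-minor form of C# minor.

Triads in C# minor (natural minor): C#m (i), D#dim (ii°), E (III), F#m (iv), G#m (v), A (VI), B (VII).
Triads in F# major: F# (I), G#m (ii), A#m (iii), B (IV), C# (V), D#m (vi), E#dim (vii°).
Shared triads with their functions: G#m (v in C# minor, ii in F# major); B (VII in C# minor, IV in F# major).

G#m, B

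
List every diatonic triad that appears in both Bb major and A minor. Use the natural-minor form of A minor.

Dm, F

Triads in Bb major: Bb major (I), C minor (ii), D minor (iii), Eb major (IV), F major (V), G minor (vi), A diminished (vii°).
Triads in A minor (natural minor): A minor (i), B diminished (ii°), C major (III), D minor (iv), E minor (v), F major (VI), G major (VII).
Shared triads with their functions: D minor (iii in Bb major, iv in A minor); F major (V in Bb major, VI in A minor).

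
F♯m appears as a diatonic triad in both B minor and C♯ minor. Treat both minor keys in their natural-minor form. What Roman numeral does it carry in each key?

v in B minor; iv in C♯ minor

The scale of B minor (natural minor) is B C♯ D E F♯ G A; F♯ is degree 5, and the triad built there (F♯-A-C♯) is minor, so it is v.
The scale of C♯ minor (natural minor) is C♯ D♯ E F♯ G♯ A B; F♯ is degree 4, and the triad built there (F♯-A-C♯) is minor, so it is iv.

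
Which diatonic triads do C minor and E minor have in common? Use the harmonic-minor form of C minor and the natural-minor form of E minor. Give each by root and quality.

Triads in C minor (harmonic minor): Cm (i), Ddim (ii°), Ebaug (III+), Fm (iv), G (V), Ab (VI), Bdim (vii°).
Triads in E minor (natural minor): Em (i), F#dim (ii°), G (III), Am (iv), Bm (v), C (VI), D (VII).
Shared triads with their functions: G (V in C minor, III in E minor).

G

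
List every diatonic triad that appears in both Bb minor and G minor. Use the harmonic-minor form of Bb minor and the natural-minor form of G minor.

F, Adim

Triads in Bb minor (harmonic minor): Bbm (i), Cdim (ii°), Dbaug (III+), Ebm (iv), F (V), Gb (VI), Adim (vii°).
Triads in G minor (natural minor): Gm (i), Adim (ii°), Bb (III), Cm (iv), Dm (v), Eb (VI), F (VII).
Shared triads with their functions: F (V in Bb minor, VII in G minor); Adim (vii° in Bb minor, ii° in G minor).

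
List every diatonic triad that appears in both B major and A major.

C♯m, E

Triads in B major: B major (I), C♯ minor (ii), D♯ minor (iii), E major (IV), F♯ major (V), G♯ minor (vi), A♯ diminished (vii°).
Triads in A major: A major (I), B minor (ii), C♯ minor (iii), D major (IV), E major (V), F♯ minor (vi), G♯ diminished (vii°).
Shared triads with their functions: C♯ minor (ii in B major, iii in A major); E major (IV in B major, V in A major).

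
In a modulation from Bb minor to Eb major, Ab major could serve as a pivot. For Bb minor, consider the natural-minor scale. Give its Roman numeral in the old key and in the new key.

VII in Bb minor; IV in Eb major

The scale of Bb minor (natural minor) is Bb C Db Eb F Gb Ab; Ab is degree 7, and the triad built there (Ab-C-Eb) is major, so it is VII.
The scale of Eb major is Eb F G Ab Bb C D; Ab is degree 4, and the triad built there (Ab-C-Eb) is major, so it is IV.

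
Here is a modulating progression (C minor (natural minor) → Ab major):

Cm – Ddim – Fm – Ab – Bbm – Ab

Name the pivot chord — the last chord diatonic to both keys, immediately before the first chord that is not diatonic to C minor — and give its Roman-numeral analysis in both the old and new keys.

Ab — VI in C minor, I in Ab major

Chords diatonic to C minor: Cm, Ddim, Eb, Fm, Gm, Ab, Bb.
Reading the progression, the first chord not in that set is Bbm, so the modulation leaves C minor there.
The chord immediately before Bbm is Ab, which is diatonic to both keys: VI in C minor and I in Ab major.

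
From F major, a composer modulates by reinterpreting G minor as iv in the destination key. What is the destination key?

The numeral iv denotes a minor triad on scale degree 4. With G on degree 4, the tonic of the new key is D.
Degree 4 carries a minor triad in minor keys, so the destination is D minor.
Check: the diatonic triads of D minor (natural minor) are Dm (i), Edim (ii°), F (III), Gm (iv), Am (v), Bb (VI), C (VII) — G minor is indeed iv.

D minor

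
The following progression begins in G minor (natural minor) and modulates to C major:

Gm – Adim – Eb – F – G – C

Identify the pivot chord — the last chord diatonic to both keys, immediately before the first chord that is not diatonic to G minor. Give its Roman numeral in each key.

F — VII in G minor, IV in C major

Chords diatonic to G minor: Gm, Adim, Bb, Cm, Dm, Eb, F.
Reading the progression, the first chord not in that set is G, so the modulation leaves G minor there.
The chord immediately before G is F, which is diatonic to both keys: VII in G minor and IV in C major.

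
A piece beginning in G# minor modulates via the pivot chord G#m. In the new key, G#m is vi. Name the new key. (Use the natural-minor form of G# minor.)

The numeral vi denotes a minor triad on scale degree 6. With G# on degree 6, the tonic of the new key is B.
Degree 6 carries a minor triad in major keys, so the destination is B major.
Check: the diatonic triads of B major are B (I), C#m (ii), D#m (iii), E (IV), F# (V), G#m (vi), A#dim (vii°) — G#m is indeed vi.

B major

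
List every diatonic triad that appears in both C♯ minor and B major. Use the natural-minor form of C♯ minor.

C♯m, E, G♯m, B

Triads in C♯ minor (natural minor): C♯m (i), D♯dim (ii°), E (III), F♯m (iv), G♯m (v), A (VI), B (VII).
Triads in B major: B (I), C♯m (ii), D♯m (iii), E (IV), F♯ (V), G♯m (vi), A♯dim (vii°).
Shared triads with their functions: C♯m (i in C♯ minor, ii in B major); E (III in C♯ minor, IV in B major); G♯m (v in C♯ minor, vi in B major); B (VII in C♯ minor, I in B major).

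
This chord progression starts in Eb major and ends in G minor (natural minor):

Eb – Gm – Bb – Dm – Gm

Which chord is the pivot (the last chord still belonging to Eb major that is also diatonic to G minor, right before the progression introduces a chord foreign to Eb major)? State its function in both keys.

Bb — V in Eb major, III in G minor

Chords diatonic to Eb major: Eb, Fm, Gm, Ab, Bb, Cm, Ddim.
Reading the progression, the first chord not in that set is Dm, so the modulation leaves Eb major there.
The chord immediately before Dm is Bb, which is diatonic to both keys: V in Eb major and III in G minor.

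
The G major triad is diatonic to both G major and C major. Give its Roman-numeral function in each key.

The scale of G major is G A B C D E F#; G is degree 1, and the triad built there (G-B-D) is major, so it is I.
The scale of C major is C D E F G A B; G is degree 5, and the triad built there (G-B-D) is major, so it is V.

I in G major; V in C major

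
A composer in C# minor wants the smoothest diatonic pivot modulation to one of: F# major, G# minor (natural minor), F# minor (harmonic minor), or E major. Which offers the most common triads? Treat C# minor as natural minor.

Triads of C# minor (natural minor): C#m (i), D#dim (ii°), E (III), F#m (iv), G#m (v), A (VI), B (VII).
F# major shares 2: G#m, B.
G# minor (natural minor) shares 4: C#m, E, G#m, B.
F# minor (harmonic minor) shares 1: F#m.
E major shares 7: C#m, D#dim, E, F#m, G#m, A, B.
The most common triads (7) are shared with E major.

E major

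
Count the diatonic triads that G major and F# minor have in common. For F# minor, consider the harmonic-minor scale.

2

Diatonic triads of G major: G (I), Am (ii), Bm (iii), C (IV), D (V), Em (vi), F#dim (vii°).
Diatonic triads of F# minor (harmonic minor): F#m (i), G#dim (ii°), Aaug (III+), Bm (iv), C# (V), D (VI), E#dim (vii°).
Matching root and quality in both lists: Bm, D.
That gives 2 common triads.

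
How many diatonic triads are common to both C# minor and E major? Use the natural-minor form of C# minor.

Diatonic triads of C# minor (natural minor): C#m (i), D#dim (ii°), E (III), F#m (iv), G#m (v), A (VI), B (VII).
Diatonic triads of E major: E (I), F#m (ii), G#m (iii), A (IV), B (V), C#m (vi), D#dim (vii°).
Matching root and quality in both lists: C#m, D#dim, E, F#m, G#m, A, B.
That gives 7 common triads.

7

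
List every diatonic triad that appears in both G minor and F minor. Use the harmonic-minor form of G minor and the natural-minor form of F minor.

Triads in G minor (harmonic minor): G minor (i), A diminished (ii°), Bb augmented (III+), C minor (iv), D major (V), Eb major (VI), F# diminished (vii°).
Triads in F minor (natural minor): F minor (i), G diminished (ii°), Ab major (III), Bb minor (iv), C minor (v), Db major (VI), Eb major (VII).
Shared triads with their functions: C minor (iv in G minor, v in F minor); Eb major (VI in G minor, VII in F minor).

Cm, Eb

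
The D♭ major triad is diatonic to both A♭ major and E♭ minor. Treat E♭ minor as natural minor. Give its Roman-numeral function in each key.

IV in A♭ major; VII in E♭ minor

The scale of A♭ major is A♭ B♭ C D♭ E♭ F G; D♭ is degree 4, and the triad built there (D♭-F-A♭) is major, so it is IV.
The scale of E♭ minor (natural minor) is E♭ F G♭ A♭ B♭ C♭ D♭; D♭ is degree 7, and the triad built there (D♭-F-A♭) is major, so it is VII.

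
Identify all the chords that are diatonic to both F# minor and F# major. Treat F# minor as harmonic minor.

Triads in F# minor (harmonic minor): F# minor (i), G# diminished (ii°), A augmented (III+), B minor (iv), C# major (V), D major (VI), E# diminished (vii°).
Triads in F# major: F# major (I), G# minor (ii), A# minor (iii), B major (IV), C# major (V), D# minor (vi), E# diminished (vii°).
Shared triads with their functions: C# major (V in F# minor, V in F# major); E# diminished (vii° in F# minor, vii° in F# major).

C#, E#dim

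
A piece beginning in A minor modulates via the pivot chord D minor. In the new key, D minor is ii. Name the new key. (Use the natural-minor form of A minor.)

C major

The numeral ii denotes a minor triad on scale degree 2. With D on degree 2, the tonic of the new key is C.
Degree 2 carries a minor triad in major keys, so the destination is C major.
Check: the diatonic triads of C major are C (I), Dm (ii), Em (iii), F (IV), G (V), Am (vi), Bdim (vii°) — D minor is indeed ii.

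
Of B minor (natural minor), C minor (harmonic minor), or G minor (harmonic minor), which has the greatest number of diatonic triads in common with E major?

B minor

Triads of E major: E (I), F#m (ii), G#m (iii), A (IV), B (V), C#m (vi), D#dim (vii°).
B minor (natural minor) shares 2: F#m, A.
C minor (harmonic minor) shares 0: none.
G minor (harmonic minor) shares 0: none.
The most common triads (2) are shared with B minor.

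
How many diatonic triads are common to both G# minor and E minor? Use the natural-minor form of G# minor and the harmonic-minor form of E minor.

Diatonic triads of G# minor (natural minor): G#m (i), A#dim (ii°), B (III), C#m (iv), D#m (v), E (VI), F# (VII).
Diatonic triads of E minor (harmonic minor): Em (i), F#dim (ii°), Gaug (III+), Am (iv), B (V), C (VI), D#dim (vii°).
Matching root and quality in both lists: B.
That gives 1 common triad.

1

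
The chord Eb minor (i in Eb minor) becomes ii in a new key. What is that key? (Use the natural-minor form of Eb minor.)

The numeral ii denotes a minor triad on scale degree 2. With Eb on degree 2, the tonic of the new key is Db.
Degree 2 carries a minor triad in major keys, so the destination is Db major.
Check: the diatonic triads of Db major are Db (I), Ebm (ii), Fm (iii), Gb (IV), Ab (V), Bbm (vi), Cdim (vii°) — Eb minor is indeed ii.

Db major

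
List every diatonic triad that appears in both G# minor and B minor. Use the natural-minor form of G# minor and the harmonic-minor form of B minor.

Triads in G# minor (natural minor): G#m (i), A#dim (ii°), B (III), C#m (iv), D#m (v), E (VI), F# (VII).
Triads in B minor (harmonic minor): Bm (i), C#dim (ii°), Daug (III+), Em (iv), F# (V), G (VI), A#dim (vii°).
Shared triads with their functions: A#dim (ii° in G# minor, vii° in B minor); F# (VII in G# minor, V in B minor).

A#dim, F#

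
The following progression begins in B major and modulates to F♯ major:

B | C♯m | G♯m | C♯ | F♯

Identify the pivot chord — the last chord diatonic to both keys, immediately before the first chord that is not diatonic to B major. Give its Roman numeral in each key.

Chords diatonic to B major: B, C♯m, D♯m, E, F♯, G♯m, A♯dim.
Reading the progression, the first chord not in that set is C♯, so the modulation leaves B major there.
The chord immediately before C♯ is G♯m, which is diatonic to both keys: vi in B major and ii in F♯ major.

G♯m — vi in B major, ii in F♯ major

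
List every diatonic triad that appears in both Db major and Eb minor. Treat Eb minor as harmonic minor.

Triads in Db major: Db (I), Ebm (ii), Fm (iii), Gb (IV), Ab (V), Bbm (vi), Cdim (vii°).
Triads in Eb minor (harmonic minor): Ebm (i), Fdim (ii°), Gbaug (III+), Abm (iv), Bb (V), Cb (VI), Ddim (vii°).
Shared triads with their functions: Ebm (ii in Db major, i in Eb minor).

Ebm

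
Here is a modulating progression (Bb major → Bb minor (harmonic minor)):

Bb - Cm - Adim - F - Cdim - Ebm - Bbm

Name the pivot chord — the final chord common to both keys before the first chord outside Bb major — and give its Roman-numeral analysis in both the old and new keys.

F — V in Bb major, V in Bb minor

Chords diatonic to Bb major: Bb, Cm, Dm, Eb, F, Gm, Adim.
Reading the progression, the first chord not in that set is Cdim, so the modulation leaves Bb major there.
The chord immediately before Cdim is F, which is diatonic to both keys: V in Bb major and V in Bb minor.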